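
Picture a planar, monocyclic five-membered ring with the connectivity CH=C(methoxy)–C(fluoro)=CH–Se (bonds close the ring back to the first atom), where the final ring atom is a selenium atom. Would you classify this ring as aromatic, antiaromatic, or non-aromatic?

Aromatic

Every ring atom contributes a p orbital perpendicular to the ring (each doubly-bonded ring atom is sp² with one p-orbital electron; the selenium donates one lone pair from its p orbital), so the π system is cyclic and fully conjugated.
Counting π electrons: 2 × 2 = 4 from the double-bond units + 2 from the Se atom = 6.
6 = 4(1) + 2, which satisfies Hückel's 4n+2 rule.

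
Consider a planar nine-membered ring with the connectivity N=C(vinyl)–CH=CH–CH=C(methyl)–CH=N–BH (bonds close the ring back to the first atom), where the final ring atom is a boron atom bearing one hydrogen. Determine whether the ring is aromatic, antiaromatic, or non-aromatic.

Check conjugation: every atom in a ring double bond is sp² and brings one electron to the p orbital; the doubly-bonded nitrogens are pyridine-type — their lone pairs lie in the ring plane, leaving one electron in the p orbital; the boron has an empty p orbital — every position has a p orbital, so the cyclic π system is continuous.
Counting π electrons: 4 × 2 = 8 from the double-bond units + 0 from the BH atom = 8.
8 = 4(2); a planar, fully conjugated 4n system is antiaromatic.

Antiaromatic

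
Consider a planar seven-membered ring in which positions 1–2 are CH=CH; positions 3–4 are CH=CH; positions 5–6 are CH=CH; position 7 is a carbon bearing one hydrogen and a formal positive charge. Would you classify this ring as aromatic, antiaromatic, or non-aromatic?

Aromatic

All ring atoms are sp² and supply a p orbital to the ring (the double-bond atoms are sp², each contributing one p electron; the carbocation has an empty p orbital); the conjugation is uninterrupted.
Counting π electrons: 3 × 2 = 6 from the double-bond units + 0 from the CH(+) atom = 6.
With 6 π electrons (n = 1), the Hückel 4n+2 condition holds.
(The species described is the tropylium cation.)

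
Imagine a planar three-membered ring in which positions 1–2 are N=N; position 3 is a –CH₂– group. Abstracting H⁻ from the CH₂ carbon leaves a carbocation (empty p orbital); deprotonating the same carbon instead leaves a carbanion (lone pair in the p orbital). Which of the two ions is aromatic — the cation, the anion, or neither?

The cation

In both ions every ring atom is sp² and contributes a p orbital, so both rings are fully conjugated.
Cation: 1 × 2 + 0 = 2 π electrons → 4(0)+2, aromatic.
Anion: 1 × 2 + 2 = 4 π electrons → 4(1), antiaromatic.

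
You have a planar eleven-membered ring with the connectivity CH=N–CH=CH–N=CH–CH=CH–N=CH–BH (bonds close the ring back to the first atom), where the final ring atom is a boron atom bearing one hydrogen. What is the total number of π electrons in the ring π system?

10

The p orbitals form a continuous loop: each doubly-bonded ring atom is sp² with one p-orbital electron; the doubly-bonded nitrogens are pyridine-type — their lone pairs lie in the ring plane, leaving one electron in the p orbital; the boron has an empty p orbital. The ring is fully conjugated.
Counting π electrons: 5 × 2 = 10 from the double-bond units + 0 from the BH atom = 10.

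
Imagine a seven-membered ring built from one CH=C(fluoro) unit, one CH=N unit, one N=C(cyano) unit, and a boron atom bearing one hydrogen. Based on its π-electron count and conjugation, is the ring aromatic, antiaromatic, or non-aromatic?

The p orbitals form a continuous loop: the double-bond atoms are sp², each contributing one p electron; each sp² =N– keeps its lone pair in-plane and puts one electron into the π system; the boron has an empty p orbital. The ring is fully conjugated.
π-electron count: 3 × 2 = 6 from the double-bond units + 0 from the BH atom = 6.
Since 6 = 4·1 + 2, the ring meets the 4n+2 criterion.

Aromatic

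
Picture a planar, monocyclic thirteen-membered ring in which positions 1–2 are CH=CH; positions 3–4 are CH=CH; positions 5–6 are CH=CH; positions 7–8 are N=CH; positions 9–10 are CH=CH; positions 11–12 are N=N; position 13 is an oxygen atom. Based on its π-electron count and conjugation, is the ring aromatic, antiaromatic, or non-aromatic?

Aromatic

All ring atoms are sp² and supply a p orbital to the ring (the double-bond atoms are sp², each contributing one p electron; each =N– nitrogen is pyridine-type (lone pair in the sp² plane, one electron in the p orbital); the oxygen donates one lone pair from its p orbital); the conjugation is uninterrupted.
π-electron count: 6 × 2 = 12 from the double-bond units + 2 from the O atom = 14.
Since 14 = 4·3 + 2, the ring meets the 4n+2 criterion.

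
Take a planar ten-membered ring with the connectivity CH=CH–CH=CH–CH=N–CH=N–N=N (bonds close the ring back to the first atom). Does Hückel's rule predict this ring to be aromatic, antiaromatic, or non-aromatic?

Check conjugation: every atom in a ring double bond is sp² and brings one electron to the p orbital; each sp² =N– keeps its lone pair in-plane and puts one electron into the π system — every position has a p orbital, so the cyclic π system is continuous.
Counting π electrons: 5 × 2 = 10 from the 5 double-bond units.
With 10 π electrons (n = 2), the Hückel 4n+2 condition holds.

Aromatic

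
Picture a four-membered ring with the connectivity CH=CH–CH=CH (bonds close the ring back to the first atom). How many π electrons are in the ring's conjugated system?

4

Check conjugation: the double-bond atoms are sp², each contributing one p electron — every position has a p orbital, so the cyclic π system is continuous.
Tallying contributions gives 2 × 2 = 4 from the 2 double-bond units.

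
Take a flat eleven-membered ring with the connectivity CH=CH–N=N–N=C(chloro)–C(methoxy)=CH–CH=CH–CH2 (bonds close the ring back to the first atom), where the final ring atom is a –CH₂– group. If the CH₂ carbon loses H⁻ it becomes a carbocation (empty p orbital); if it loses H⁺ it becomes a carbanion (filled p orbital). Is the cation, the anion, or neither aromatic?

Once that carbon is sp², every ring atom has a p orbital and both ions are fully conjugated.
Cation: 5 × 2 + 0 = 10 π electrons → 4(2)+2, aromatic.
Anion: 5 × 2 + 2 = 12 π electrons → 4(3), antiaromatic.

The cation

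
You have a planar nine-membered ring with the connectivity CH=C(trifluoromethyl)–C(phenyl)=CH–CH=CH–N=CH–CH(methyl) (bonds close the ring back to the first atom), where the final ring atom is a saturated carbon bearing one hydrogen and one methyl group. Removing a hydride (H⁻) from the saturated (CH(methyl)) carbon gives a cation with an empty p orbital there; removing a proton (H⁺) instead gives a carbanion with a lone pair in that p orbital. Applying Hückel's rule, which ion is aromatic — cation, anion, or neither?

The anion

Both ions have a continuous loop of p orbitals — each ring atom is sp².
Cation: 4 × 2 + 0 = 8 π electrons → 4(2), antiaromatic.
Anion: 4 × 2 + 2 = 10 π electrons → 4(2)+2, aromatic.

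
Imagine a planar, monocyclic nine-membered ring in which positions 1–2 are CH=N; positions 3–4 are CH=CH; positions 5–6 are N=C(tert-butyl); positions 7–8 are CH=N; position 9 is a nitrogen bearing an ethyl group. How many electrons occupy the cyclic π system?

10

All ring atoms are sp² and supply a p orbital to the ring (each doubly-bonded ring atom is sp² with one p-orbital electron; each sp² =N– keeps its lone pair in-plane and puts one electron into the π system; the pyrrole-type nitrogen donates its lone pair from the p orbital); the conjugation is uninterrupted.
Counting π electrons: 4 × 2 = 8 from the double-bond units + 2 from the N(ethyl) atom = 10.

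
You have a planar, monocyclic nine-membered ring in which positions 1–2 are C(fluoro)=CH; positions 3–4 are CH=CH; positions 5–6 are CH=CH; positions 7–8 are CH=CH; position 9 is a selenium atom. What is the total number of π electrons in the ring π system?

Check conjugation: every atom in a ring double bond is sp² and brings one electron to the p orbital; the selenium donates one lone pair from its p orbital — every position has a p orbital, so the cyclic π system is continuous.
π-electron count: 4 × 2 = 8 from the double-bond units + 2 from the Se atom = 10.

10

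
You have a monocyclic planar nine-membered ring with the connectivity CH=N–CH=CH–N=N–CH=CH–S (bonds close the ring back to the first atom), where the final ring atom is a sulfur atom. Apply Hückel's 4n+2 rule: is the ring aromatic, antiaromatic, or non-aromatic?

Aromatic

Every ring atom contributes a p orbital perpendicular to the ring (every atom in a ring double bond is sp² and brings one electron to the p orbital; each =N– nitrogen is pyridine-type (lone pair in the sp² plane, one electron in the p orbital); the sulfur donates one lone pair from its p orbital), so the π system is cyclic and fully conjugated.
Tallying contributions gives 4 × 2 = 8 from the double-bond units + 2 from the S atom = 10.
10 = 4(2) + 2, which satisfies Hückel's 4n+2 rule.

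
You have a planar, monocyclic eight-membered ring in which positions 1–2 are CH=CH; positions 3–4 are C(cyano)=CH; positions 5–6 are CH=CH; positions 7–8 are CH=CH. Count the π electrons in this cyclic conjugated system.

8

Every ring atom contributes a p orbital perpendicular to the ring (each doubly-bonded ring atom is sp² with one p-orbital electron), so the π system is cyclic and fully conjugated.
Tallying contributions gives 4 × 2 = 8 from the 4 double-bond units.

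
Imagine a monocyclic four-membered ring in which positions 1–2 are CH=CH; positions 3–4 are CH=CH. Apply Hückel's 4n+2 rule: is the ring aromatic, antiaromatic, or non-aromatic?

Antiaromatic

The p orbitals form a continuous loop: the double-bond atoms are sp², each contributing one p electron. The ring is fully conjugated.
Tallying contributions gives 2 × 2 = 4 from the 2 double-bond units.
With 4 = 4·1 π electrons, Hückel's rule classifies the planar ring as antiaromatic.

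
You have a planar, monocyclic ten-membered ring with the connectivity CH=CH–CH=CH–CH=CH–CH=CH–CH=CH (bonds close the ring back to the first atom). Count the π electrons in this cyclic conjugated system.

10

The p orbitals form a continuous loop: each doubly-bonded ring atom is sp² with one p-orbital electron. The ring is fully conjugated.
Tallying contributions gives 5 × 2 = 10 from the 5 double-bond units.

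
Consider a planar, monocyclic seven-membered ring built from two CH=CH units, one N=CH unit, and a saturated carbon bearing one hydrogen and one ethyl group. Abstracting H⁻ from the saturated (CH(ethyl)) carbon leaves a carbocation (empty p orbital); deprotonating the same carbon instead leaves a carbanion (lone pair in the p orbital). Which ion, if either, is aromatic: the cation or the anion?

The cation

In both ions every ring atom is sp² and contributes a p orbital, so both rings are fully conjugated.
Cation: 3 × 2 + 0 = 6 π electrons → 4(1)+2, aromatic.
Anion: 3 × 2 + 2 = 8 π electrons → 4(2), antiaromatic.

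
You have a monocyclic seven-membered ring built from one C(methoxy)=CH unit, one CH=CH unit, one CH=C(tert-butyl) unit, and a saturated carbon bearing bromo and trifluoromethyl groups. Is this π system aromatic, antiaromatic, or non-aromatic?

Non-aromatic

At the C(bromo)(trifluoromethyl) position, that saturated carbon is sp³ and has no p orbital in the ring π system; the ring's p-orbital overlap is broken there.
A ring that is not fully conjugated cannot be aromatic or antiaromatic regardless of its π-electron count.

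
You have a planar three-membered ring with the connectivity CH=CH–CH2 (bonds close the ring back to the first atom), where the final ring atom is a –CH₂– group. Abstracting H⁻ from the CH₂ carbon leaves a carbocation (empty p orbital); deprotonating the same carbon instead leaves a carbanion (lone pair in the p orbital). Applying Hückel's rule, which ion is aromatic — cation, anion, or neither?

Once that carbon is sp², every ring atom has a p orbital and both ions are fully conjugated.
Cation: 1 × 2 + 0 = 2 π electrons → 4(0)+2, aromatic.
Anion: 1 × 2 + 2 = 4 π electrons → 4(1), antiaromatic.

The cation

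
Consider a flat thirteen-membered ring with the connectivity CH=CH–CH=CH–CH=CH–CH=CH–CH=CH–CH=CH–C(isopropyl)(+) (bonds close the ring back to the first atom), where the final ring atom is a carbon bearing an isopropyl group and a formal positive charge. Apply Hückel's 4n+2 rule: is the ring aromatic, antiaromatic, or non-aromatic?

Antiaromatic

All ring atoms are sp² and supply a p orbital to the ring (each doubly-bonded ring atom is sp² with one p-orbital electron; the carbocation has an empty p orbital); the conjugation is uninterrupted.
Tallying contributions gives 6 × 2 = 12 from the double-bond units + 0 from the C(isopropyl)(+) atom = 12.
12 = 4(3); a planar, fully conjugated 4n system is antiaromatic.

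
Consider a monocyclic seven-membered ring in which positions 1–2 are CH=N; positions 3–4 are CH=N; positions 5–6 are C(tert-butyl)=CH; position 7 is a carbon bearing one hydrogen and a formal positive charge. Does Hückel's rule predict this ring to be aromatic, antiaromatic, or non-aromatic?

Aromatic

The p orbitals form a continuous loop: each doubly-bonded ring atom is sp² with one p-orbital electron; the doubly-bonded nitrogens are pyridine-type — their lone pairs lie in the ring plane, leaving one electron in the p orbital; the carbocation has an empty p orbital. The ring is fully conjugated.
Tallying contributions gives 3 × 2 = 6 from the double-bond units + 0 from the CH(+) atom = 6.
6 = 4(1) + 2, which satisfies Hückel's 4n+2 rule.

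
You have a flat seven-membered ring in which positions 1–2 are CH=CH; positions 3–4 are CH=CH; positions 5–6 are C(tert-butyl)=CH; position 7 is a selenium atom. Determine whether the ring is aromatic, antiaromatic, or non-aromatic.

Antiaromatic

Every ring atom contributes a p orbital perpendicular to the ring (the double-bond atoms are sp², each contributing one p electron; the selenium donates one lone pair from its p orbital), so the π system is cyclic and fully conjugated.
π-electron count: 3 × 2 = 6 from the double-bond units + 2 from the Se atom = 8.
With 8 = 4·2 π electrons, Hückel's rule classifies the planar ring as antiaromatic.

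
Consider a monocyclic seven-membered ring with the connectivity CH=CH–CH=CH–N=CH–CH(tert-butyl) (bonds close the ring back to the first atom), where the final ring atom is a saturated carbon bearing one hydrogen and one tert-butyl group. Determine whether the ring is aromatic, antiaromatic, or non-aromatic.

The CH(tert-butyl) carbon is saturated: that saturated carbon is sp³ and has no p orbital in the ring π system. Conjugation is not continuous around the ring.
Without a continuous loop of overlapping p orbitals the Hückel electron count never comes into play.

Non-aromatic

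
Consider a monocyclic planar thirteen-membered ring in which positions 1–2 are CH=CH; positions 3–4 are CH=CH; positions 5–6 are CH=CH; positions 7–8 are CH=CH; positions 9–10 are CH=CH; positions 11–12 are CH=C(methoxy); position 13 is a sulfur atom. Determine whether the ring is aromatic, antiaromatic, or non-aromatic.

Aromatic

The p orbitals form a continuous loop: the double-bond atoms are sp², each contributing one p electron; the sulfur donates one lone pair from its p orbital. The ring is fully conjugated.
π-electron count: 6 × 2 = 12 from the double-bond units + 2 from the S atom = 14.
14 = 4(3) + 2, which satisfies Hückel's 4n+2 rule.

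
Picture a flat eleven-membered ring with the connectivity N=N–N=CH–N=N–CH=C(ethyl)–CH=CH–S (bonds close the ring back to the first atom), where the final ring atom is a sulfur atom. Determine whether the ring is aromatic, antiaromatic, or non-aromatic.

Antiaromatic

All ring atoms are sp² and supply a p orbital to the ring (each doubly-bonded ring atom is sp² with one p-orbital electron; the doubly-bonded nitrogens are pyridine-type — their lone pairs lie in the ring plane, leaving one electron in the p orbital; the sulfur donates one lone pair from its p orbital); the conjugation is uninterrupted.
Tallying contributions gives 5 × 2 = 10 from the double-bond units + 2 from the S atom = 12.
12 is a 4n count (n = 3), so the planar conjugated ring is antiaromatic.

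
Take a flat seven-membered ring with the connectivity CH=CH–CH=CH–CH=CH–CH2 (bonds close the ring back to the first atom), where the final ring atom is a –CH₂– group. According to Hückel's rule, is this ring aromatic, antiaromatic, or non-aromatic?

Non-aromatic

The CH2 carbon is saturated: the tetrahedral CH₂ carbon is sp³ and has no p orbital in the ring π system. Conjugation is not continuous around the ring.
A ring that is not fully conjugated cannot be aromatic or antiaromatic regardless of its π-electron count.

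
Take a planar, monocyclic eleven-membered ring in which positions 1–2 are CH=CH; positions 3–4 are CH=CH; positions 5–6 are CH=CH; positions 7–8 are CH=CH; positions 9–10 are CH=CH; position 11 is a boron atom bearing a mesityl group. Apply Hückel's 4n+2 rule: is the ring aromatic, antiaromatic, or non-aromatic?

Check conjugation: every atom in a ring double bond is sp² and brings one electron to the p orbital; the boron has an empty p orbital — every position has a p orbital, so the cyclic π system is continuous.
π-electron count: 5 × 2 = 10 from the double-bond units + 0 from the B(mesityl) atom = 10.
10 = 4(2) + 2, which satisfies Hückel's 4n+2 rule.

Aromatic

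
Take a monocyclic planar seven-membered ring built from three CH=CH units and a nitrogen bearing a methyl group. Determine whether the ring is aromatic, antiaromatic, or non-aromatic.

Antiaromatic

The p orbitals form a continuous loop: each doubly-bonded ring atom is sp² with one p-orbital electron; the pyrrole-type nitrogen donates its lone pair from the p orbital. The ring is fully conjugated.
Tallying contributions gives 3 × 2 = 6 from the double-bond units + 2 from the N(methyl) atom = 8.
8 is a 4n count (n = 2), so the planar conjugated ring is antiaromatic.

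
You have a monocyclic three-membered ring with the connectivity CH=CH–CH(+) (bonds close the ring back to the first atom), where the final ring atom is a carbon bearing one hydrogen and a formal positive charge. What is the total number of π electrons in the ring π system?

2

All ring atoms are sp² and supply a p orbital to the ring (the double-bond atoms are sp², each contributing one p electron; the carbocation has an empty p orbital); the conjugation is uninterrupted.
Adding the contributions, 1 × 2 = 2 from the double-bond unit + 0 from the CH(+) atom = 2.
This is the cyclopropenyl cation.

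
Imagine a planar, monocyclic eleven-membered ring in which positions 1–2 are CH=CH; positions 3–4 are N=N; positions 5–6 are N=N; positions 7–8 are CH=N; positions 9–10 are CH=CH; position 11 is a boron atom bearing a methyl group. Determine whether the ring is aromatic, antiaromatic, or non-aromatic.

Aromatic

Check conjugation: the double-bond atoms are sp², each contributing one p electron; the doubly-bonded nitrogens are pyridine-type — their lone pairs lie in the ring plane, leaving one electron in the p orbital; the boron has an empty p orbital — every position has a p orbital, so the cyclic π system is continuous.
Counting π electrons: 5 × 2 = 10 from the double-bond units + 0 from the B(methyl) atom = 10.
With 10 π electrons (n = 2), the Hückel 4n+2 condition holds.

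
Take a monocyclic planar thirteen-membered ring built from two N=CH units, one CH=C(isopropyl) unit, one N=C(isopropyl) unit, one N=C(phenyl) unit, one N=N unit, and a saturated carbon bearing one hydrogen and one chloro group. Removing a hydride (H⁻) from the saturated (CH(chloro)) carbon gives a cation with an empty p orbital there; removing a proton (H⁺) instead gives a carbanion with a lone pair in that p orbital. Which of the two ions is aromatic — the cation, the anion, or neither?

The anion

Both ions have a continuous loop of p orbitals — each ring atom is sp².
Cation: 6 × 2 + 0 = 12 π electrons → 4(3), antiaromatic.
Anion: 6 × 2 + 2 = 14 π electrons → 4(3)+2, aromatic.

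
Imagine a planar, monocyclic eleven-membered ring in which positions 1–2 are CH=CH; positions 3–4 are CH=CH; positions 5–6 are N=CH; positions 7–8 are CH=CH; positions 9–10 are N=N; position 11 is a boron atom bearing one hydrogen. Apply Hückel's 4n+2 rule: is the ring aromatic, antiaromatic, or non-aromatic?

Aromatic

Check conjugation: the double-bond atoms are sp², each contributing one p electron; each sp² =N– keeps its lone pair in-plane and puts one electron into the π system; the boron has an empty p orbital — every position has a p orbital, so the cyclic π system is continuous.
Counting π electrons: 5 × 2 = 10 from the double-bond units + 0 from the BH atom = 10.
Since 10 = 4·2 + 2, the ring meets the 4n+2 criterion.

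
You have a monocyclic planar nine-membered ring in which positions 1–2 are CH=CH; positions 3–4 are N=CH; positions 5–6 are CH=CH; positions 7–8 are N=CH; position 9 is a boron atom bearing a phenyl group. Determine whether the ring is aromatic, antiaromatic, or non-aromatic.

All ring atoms are sp² and supply a p orbital to the ring (the double-bond atoms are sp², each contributing one p electron; each =N– nitrogen is pyridine-type (lone pair in the sp² plane, one electron in the p orbital); the boron has an empty p orbital); the conjugation is uninterrupted.
Tallying contributions gives 4 × 2 = 8 from the double-bond units + 0 from the B(phenyl) atom = 8.
A 4n π count (8, n = 2) in a planar conjugated ring means antiaromatic.

Antiaromatic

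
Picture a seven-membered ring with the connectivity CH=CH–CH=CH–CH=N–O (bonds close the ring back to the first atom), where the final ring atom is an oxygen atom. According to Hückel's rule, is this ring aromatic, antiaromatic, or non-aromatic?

Antiaromatic

All ring atoms are sp² and supply a p orbital to the ring (every atom in a ring double bond is sp² and brings one electron to the p orbital; each =N– nitrogen is pyridine-type (lone pair in the sp² plane, one electron in the p orbital); the oxygen donates one lone pair from its p orbital); the conjugation is uninterrupted.
Tallying contributions gives 3 × 2 = 6 from the double-bond units + 2 from the O atom = 8.
With 8 = 4·2 π electrons, Hückel's rule classifies the planar ring as antiaromatic.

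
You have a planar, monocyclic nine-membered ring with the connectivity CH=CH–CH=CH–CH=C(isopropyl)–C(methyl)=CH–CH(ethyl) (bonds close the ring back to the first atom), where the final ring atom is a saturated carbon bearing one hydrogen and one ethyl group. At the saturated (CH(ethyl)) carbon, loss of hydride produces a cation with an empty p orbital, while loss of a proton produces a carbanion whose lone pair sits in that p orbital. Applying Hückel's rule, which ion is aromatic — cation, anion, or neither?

The anion

Both ions have a continuous loop of p orbitals — each ring atom is sp².
Cation: 4 × 2 + 0 = 8 π electrons → 4(2), antiaromatic.
Anion: 4 × 2 + 2 = 10 π electrons → 4(2)+2, aromatic.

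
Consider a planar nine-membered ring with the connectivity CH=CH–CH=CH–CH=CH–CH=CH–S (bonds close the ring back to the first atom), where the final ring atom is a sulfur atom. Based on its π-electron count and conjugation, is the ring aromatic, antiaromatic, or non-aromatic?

Aromatic

The p orbitals form a continuous loop: the double-bond atoms are sp², each contributing one p electron; the sulfur donates one lone pair from its p orbital. The ring is fully conjugated.
Counting π electrons: 4 × 2 = 8 from the double-bond units + 2 from the S atom = 10.
With 10 π electrons (n = 2), the Hückel 4n+2 condition holds.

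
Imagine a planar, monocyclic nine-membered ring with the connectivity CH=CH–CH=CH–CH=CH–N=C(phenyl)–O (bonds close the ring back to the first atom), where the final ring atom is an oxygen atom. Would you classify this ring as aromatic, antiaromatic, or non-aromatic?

All ring atoms are sp² and supply a p orbital to the ring (each doubly-bonded ring atom is sp² with one p-orbital electron; the doubly-bonded nitrogens are pyridine-type — their lone pairs lie in the ring plane, leaving one electron in the p orbital; the oxygen donates one lone pair from its p orbital); the conjugation is uninterrupted.
Adding the contributions, 4 × 2 = 8 from the double-bond units + 2 from the O atom = 10.
10 = 4(2) + 2, which satisfies Hückel's 4n+2 rule.

Aromatic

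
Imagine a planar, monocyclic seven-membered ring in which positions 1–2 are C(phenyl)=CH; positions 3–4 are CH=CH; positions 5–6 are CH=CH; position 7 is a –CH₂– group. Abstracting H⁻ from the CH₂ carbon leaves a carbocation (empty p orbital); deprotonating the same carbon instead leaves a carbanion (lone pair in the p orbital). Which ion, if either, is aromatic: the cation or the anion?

The cation

In either ion the ring is fully conjugated: every atom, including the new sp² carbon, supplies a p orbital.
Cation: 3 × 2 + 0 = 6 π electrons → 4(1)+2, aromatic.
Anion: 3 × 2 + 2 = 8 π electrons → 4(2), antiaromatic.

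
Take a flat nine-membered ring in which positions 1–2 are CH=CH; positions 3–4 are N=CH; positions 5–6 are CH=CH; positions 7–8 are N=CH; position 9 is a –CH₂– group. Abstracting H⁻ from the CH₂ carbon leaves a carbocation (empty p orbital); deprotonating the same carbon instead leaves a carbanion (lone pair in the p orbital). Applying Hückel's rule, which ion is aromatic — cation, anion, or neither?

Once that carbon is sp², every ring atom has a p orbital and both ions are fully conjugated.
Cation: 4 × 2 + 0 = 8 π electrons → 4(2), antiaromatic.
Anion: 4 × 2 + 2 = 10 π electrons → 4(2)+2, aromatic.

The anion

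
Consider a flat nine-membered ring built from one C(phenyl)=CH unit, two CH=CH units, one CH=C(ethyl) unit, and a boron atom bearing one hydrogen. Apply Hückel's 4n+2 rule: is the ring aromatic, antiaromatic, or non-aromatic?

The p orbitals form a continuous loop: every atom in a ring double bond is sp² and brings one electron to the p orbital; the boron has an empty p orbital. The ring is fully conjugated.
π-electron count: 4 × 2 = 8 from the double-bond units + 0 from the BH atom = 8.
With 8 = 4·2 π electrons, Hückel's rule classifies the planar ring as antiaromatic.

Antiaromatic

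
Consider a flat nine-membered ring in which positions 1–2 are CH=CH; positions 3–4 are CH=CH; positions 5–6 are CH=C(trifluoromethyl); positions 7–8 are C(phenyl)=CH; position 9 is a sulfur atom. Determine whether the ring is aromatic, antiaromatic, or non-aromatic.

Aromatic

Every ring atom contributes a p orbital perpendicular to the ring (each doubly-bonded ring atom is sp² with one p-orbital electron; the sulfur donates one lone pair from its p orbital), so the π system is cyclic and fully conjugated.
Tallying contributions gives 4 × 2 = 8 from the double-bond units + 2 from the S atom = 10.
With 10 π electrons (n = 2), the Hückel 4n+2 condition holds.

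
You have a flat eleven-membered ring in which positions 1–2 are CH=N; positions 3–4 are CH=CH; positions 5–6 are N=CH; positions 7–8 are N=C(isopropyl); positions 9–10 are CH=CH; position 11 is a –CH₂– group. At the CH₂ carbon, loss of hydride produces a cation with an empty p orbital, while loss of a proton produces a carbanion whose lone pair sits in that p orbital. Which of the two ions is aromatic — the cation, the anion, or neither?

The cation

In both ions every ring atom is sp² and contributes a p orbital, so both rings are fully conjugated.
Cation: 5 × 2 + 0 = 10 π electrons → 4(2)+2, aromatic.
Anion: 5 × 2 + 2 = 12 π electrons → 4(3), antiaromatic.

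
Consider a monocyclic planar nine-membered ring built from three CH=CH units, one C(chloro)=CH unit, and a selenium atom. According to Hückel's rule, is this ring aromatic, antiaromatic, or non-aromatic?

Aromatic

Check conjugation: each doubly-bonded ring atom is sp² with one p-orbital electron; the selenium donates one lone pair from its p orbital — every position has a p orbital, so the cyclic π system is continuous.
π-electron count: 4 × 2 = 8 from the double-bond units + 2 from the Se atom = 10.
That gives a 4n+2 count (10, n = 2).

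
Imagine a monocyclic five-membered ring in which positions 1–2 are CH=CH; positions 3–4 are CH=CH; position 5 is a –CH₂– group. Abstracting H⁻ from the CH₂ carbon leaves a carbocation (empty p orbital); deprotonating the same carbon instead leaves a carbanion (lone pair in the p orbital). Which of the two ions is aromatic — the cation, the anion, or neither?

The anion

In both ions every ring atom is sp² and contributes a p orbital, so both rings are fully conjugated.
Cation: 2 × 2 + 0 = 4 π electrons → 4(1), antiaromatic.
Anion: 2 × 2 + 2 = 6 π electrons → 4(1)+2, aromatic.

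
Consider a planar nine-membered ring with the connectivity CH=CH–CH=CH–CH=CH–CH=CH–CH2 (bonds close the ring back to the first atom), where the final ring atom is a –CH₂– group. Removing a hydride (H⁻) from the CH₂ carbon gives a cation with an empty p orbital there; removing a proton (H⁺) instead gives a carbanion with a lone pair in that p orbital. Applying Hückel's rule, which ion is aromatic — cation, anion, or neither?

The anion

Once that carbon is sp², every ring atom has a p orbital and both ions are fully conjugated.
Cation: 4 × 2 + 0 = 8 π electrons → 4(2), antiaromatic.
Anion: 4 × 2 + 2 = 10 π electrons → 4(2)+2, aromatic.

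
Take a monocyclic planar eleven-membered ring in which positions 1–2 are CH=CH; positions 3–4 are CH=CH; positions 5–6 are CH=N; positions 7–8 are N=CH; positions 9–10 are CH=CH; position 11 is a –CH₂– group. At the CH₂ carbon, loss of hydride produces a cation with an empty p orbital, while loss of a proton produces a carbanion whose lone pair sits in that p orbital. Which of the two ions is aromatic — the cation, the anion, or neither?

Both ions have a continuous loop of p orbitals — each ring atom is sp².
Cation: 5 × 2 + 0 = 10 π electrons → 4(2)+2, aromatic.
Anion: 5 × 2 + 2 = 12 π electrons → 4(3), antiaromatic.

The cation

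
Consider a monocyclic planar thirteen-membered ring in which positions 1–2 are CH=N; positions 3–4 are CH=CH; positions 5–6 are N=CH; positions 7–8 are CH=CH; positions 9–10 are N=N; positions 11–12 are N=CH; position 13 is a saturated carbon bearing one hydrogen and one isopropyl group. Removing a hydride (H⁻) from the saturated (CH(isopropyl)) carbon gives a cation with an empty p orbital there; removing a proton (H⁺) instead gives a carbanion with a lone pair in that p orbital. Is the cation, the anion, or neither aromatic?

The anion

Both ions have a continuous loop of p orbitals — each ring atom is sp².
Cation: 6 × 2 + 0 = 12 π electrons → 4(3), antiaromatic.
Anion: 6 × 2 + 2 = 14 π electrons → 4(3)+2, aromatic.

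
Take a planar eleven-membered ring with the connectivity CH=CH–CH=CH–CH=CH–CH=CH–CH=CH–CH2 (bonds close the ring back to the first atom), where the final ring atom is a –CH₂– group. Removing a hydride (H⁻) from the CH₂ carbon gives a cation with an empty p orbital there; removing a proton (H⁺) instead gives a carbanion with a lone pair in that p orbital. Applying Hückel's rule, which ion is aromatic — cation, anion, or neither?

Once that carbon is sp², every ring atom has a p orbital and both ions are fully conjugated.
Cation: 5 × 2 + 0 = 10 π electrons → 4(2)+2, aromatic.
Anion: 5 × 2 + 2 = 12 π electrons → 4(3), antiaromatic.

The cation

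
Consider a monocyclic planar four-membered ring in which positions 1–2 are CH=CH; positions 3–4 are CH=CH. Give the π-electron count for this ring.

4

All ring atoms are sp² and supply a p orbital to the ring (the double-bond atoms are sp², each contributing one p electron); the conjugation is uninterrupted.
Adding the contributions, 2 × 2 = 4 from the 2 double-bond units.
This is cyclobutadiene.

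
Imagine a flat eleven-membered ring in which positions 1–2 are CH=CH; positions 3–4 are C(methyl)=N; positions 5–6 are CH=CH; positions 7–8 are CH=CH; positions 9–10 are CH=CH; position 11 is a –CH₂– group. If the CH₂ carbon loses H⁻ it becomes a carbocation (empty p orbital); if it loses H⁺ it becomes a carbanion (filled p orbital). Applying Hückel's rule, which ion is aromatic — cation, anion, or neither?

The cation

In both ions every ring atom is sp² and contributes a p orbital, so both rings are fully conjugated.
Cation: 5 × 2 + 0 = 10 π electrons → 4(2)+2, aromatic.
Anion: 5 × 2 + 2 = 12 π electrons → 4(3), antiaromatic.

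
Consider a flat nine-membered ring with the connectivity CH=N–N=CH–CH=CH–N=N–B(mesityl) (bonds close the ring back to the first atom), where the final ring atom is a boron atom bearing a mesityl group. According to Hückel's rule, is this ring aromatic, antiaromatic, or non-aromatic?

The p orbitals form a continuous loop: every atom in a ring double bond is sp² and brings one electron to the p orbital; each sp² =N– keeps its lone pair in-plane and puts one electron into the π system; the boron has an empty p orbital. The ring is fully conjugated.
π-electron count: 4 × 2 = 8 from the double-bond units + 0 from the B(mesityl) atom = 8.
With 8 = 4·2 π electrons, Hückel's rule classifies the planar ring as antiaromatic.

Antiaromatic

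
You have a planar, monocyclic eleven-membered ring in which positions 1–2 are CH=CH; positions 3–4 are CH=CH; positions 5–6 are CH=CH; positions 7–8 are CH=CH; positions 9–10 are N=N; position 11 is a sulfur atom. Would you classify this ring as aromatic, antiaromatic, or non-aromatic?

Every ring atom contributes a p orbital perpendicular to the ring (each doubly-bonded ring atom is sp² with one p-orbital electron; each =N– nitrogen is pyridine-type (lone pair in the sp² plane, one electron in the p orbital); the sulfur donates one lone pair from its p orbital), so the π system is cyclic and fully conjugated.
Adding the contributions, 5 × 2 = 10 from the double-bond units + 2 from the S atom = 12.
12 = 4(3); a planar, fully conjugated 4n system is antiaromatic.

Antiaromatic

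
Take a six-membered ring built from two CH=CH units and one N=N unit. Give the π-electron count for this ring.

The p orbitals form a continuous loop: the double-bond atoms are sp², each contributing one p electron; each sp² =N– keeps its lone pair in-plane and puts one electron into the π system. The ring is fully conjugated.
Tallying contributions gives 3 × 2 = 6 from the 3 double-bond units.

6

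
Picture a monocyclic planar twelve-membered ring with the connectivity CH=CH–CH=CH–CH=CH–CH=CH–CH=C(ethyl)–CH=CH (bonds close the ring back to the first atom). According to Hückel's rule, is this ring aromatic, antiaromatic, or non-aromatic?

All ring atoms are sp² and supply a p orbital to the ring (each doubly-bonded ring atom is sp² with one p-orbital electron); the conjugation is uninterrupted.
Counting π electrons: 6 × 2 = 12 from the 6 double-bond units.
With 12 = 4·3 π electrons, Hückel's rule classifies the planar ring as antiaromatic.

Antiaromatic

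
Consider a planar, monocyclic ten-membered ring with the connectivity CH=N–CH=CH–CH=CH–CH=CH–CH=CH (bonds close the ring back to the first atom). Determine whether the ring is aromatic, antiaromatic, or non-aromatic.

Aromatic

Check conjugation: the double-bond atoms are sp², each contributing one p electron; the doubly-bonded nitrogens are pyridine-type — their lone pairs lie in the ring plane, leaving one electron in the p orbital — every position has a p orbital, so the cyclic π system is continuous.
Adding the contributions, 5 × 2 = 10 from the 5 double-bond units.
With 10 π electrons (n = 2), the Hückel 4n+2 condition holds.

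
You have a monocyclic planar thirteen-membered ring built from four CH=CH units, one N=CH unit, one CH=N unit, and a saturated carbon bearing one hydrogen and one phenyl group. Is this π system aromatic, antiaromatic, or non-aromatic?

Non-aromatic

At the CH(phenyl) position, that saturated carbon is sp³ and has no p orbital in the ring π system; the ring's p-orbital overlap is broken there.
A ring that is not fully conjugated cannot be aromatic or antiaromatic regardless of its π-electron count.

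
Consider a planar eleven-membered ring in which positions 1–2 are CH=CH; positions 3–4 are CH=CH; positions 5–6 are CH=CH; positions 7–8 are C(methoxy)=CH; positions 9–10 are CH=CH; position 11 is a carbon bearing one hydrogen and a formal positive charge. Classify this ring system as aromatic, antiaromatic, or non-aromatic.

The p orbitals form a continuous loop: the double-bond atoms are sp², each contributing one p electron; the carbocation has an empty p orbital. The ring is fully conjugated.
Counting π electrons: 5 × 2 = 10 from the double-bond units + 0 from the CH(+) atom = 10.
With 10 π electrons (n = 2), the Hückel 4n+2 condition holds.

Aromatic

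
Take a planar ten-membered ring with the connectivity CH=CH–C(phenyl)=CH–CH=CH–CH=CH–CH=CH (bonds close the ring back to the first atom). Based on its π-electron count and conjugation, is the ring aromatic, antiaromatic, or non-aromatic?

Aromatic

Check conjugation: the double-bond atoms are sp², each contributing one p electron — every position has a p orbital, so the cyclic π system is continuous.
π-electron count: 5 × 2 = 10 from the 5 double-bond units.
With 10 π electrons (n = 2), the Hückel 4n+2 condition holds.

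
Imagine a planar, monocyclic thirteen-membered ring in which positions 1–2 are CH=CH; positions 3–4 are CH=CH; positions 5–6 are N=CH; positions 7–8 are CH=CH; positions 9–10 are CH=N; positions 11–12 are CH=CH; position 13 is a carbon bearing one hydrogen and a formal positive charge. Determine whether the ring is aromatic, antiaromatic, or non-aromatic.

Antiaromatic

The p orbitals form a continuous loop: each doubly-bonded ring atom is sp² with one p-orbital electron; the doubly-bonded nitrogens are pyridine-type — their lone pairs lie in the ring plane, leaving one electron in the p orbital; the carbocation has an empty p orbital. The ring is fully conjugated.
π-electron count: 6 × 2 = 12 from the double-bond units + 0 from the CH(+) atom = 12.
12 = 4(3); a planar, fully conjugated 4n system is antiaromatic.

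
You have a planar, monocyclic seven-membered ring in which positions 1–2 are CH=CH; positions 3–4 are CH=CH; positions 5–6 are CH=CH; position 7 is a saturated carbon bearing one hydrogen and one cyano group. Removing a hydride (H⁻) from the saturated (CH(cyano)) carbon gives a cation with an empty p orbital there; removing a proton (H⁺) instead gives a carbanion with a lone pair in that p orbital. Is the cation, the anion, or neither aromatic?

Both ions have a continuous loop of p orbitals — each ring atom is sp².
Cation: 3 × 2 + 0 = 6 π electrons → 4(1)+2, aromatic.
Anion: 3 × 2 + 2 = 8 π electrons → 4(2), antiaromatic.

The cation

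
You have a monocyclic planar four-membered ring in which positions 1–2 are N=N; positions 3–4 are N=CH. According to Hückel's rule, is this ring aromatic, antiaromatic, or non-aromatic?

Antiaromatic

Every ring atom contributes a p orbital perpendicular to the ring (each doubly-bonded ring atom is sp² with one p-orbital electron; the doubly-bonded nitrogens are pyridine-type — their lone pairs lie in the ring plane, leaving one electron in the p orbital), so the π system is cyclic and fully conjugated.
Adding the contributions, 2 × 2 = 4 from the 2 double-bond units.
A 4n π count (4, n = 1) in a planar conjugated ring means antiaromatic.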